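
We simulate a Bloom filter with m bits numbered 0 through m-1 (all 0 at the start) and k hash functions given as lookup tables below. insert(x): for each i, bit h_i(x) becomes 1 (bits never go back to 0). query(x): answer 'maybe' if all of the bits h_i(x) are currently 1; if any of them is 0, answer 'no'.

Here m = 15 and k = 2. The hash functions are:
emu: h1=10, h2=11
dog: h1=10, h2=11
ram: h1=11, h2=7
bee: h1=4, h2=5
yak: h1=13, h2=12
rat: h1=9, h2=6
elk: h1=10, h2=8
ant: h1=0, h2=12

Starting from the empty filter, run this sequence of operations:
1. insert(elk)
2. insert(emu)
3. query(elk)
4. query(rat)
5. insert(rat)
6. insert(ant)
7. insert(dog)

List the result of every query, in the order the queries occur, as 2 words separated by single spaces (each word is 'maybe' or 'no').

Answer: maybe no

Derivation:
Start: bits=000000000000000
Op 1: insert elk -> sets bits 8 10 -> bits=000000001010000
Op 2: insert emu -> sets bits 10 11 -> bits=000000001011000
Op 3: query elk -> checks bit8=1, bit10=1 (all 1) -> maybe
Op 4: query rat -> checks bit6=0, bit9=0 (has a 0) -> no
Op 5: insert rat -> sets bits 6 9 -> bits=000000101111000
Op 6: insert ant -> sets bits 0 12 -> bits=100000101111100
Op 7: insert dog -> sets bits 10 11 -> bits=100000101111100
Query results in order: maybe no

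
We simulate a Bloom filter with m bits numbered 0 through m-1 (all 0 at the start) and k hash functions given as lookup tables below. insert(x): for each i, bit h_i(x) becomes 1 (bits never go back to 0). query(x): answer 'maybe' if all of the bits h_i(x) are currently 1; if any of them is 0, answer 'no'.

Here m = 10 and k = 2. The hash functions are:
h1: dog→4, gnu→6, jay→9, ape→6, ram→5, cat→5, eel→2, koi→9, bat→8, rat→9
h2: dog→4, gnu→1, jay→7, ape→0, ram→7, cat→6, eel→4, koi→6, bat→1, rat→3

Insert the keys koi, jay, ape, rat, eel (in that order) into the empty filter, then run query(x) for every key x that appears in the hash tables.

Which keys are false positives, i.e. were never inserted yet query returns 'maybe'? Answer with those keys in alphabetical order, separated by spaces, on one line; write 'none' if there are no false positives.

Start: bits=0000000000
After insert 'koi': sets bits 6 9 -> bits=0000001001
After insert 'jay': sets bits 7 9 -> bits=0000001101
After insert 'ape': sets bits 0 6 -> bits=1000001101
After insert 'rat': sets bits 3 9 -> bits=1001001101
After insert 'eel': sets bits 2 4 -> bits=1011101101
Not inserted: bat cat dog gnu ram — query each against bits=1011101101:
query bat: checks bit1=0, bit8=0 (has a 0) -> no => not a false positive
query cat: checks bit5=0, bit6=1 (has a 0) -> no => not a false positive
query dog: checks bit4=1 (all 1) -> maybe => FALSE POSITIVE
query gnu: checks bit1=0, bit6=1 (has a 0) -> no => not a false positive
query ram: checks bit5=0, bit7=1 (has a 0) -> no => not a false positive
False positives (alphabetical): dog

Answer: dog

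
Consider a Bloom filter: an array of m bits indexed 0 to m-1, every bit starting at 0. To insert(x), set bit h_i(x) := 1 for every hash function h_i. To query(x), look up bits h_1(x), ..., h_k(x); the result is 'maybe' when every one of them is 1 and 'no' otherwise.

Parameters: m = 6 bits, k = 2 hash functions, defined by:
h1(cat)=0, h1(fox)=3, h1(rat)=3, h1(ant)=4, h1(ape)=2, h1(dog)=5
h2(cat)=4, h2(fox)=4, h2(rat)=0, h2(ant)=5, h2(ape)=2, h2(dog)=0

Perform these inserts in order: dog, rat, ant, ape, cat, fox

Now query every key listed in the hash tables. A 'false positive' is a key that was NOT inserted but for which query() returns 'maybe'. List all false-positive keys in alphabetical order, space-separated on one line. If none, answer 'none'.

Start: bits=000000
After insert 'dog': sets bits 0 5 -> bits=100001
After insert 'rat': sets bits 0 3 -> bits=100101
After insert 'ant': sets bits 4 5 -> bits=100111
After insert 'ape': sets bits 2 -> bits=101111
After insert 'cat': sets bits 0 4 -> bits=101111
After insert 'fox': sets bits 3 4 -> bits=101111
Not inserted: (none) — query each against bits=101111:
False positives (alphabetical): none

Answer: none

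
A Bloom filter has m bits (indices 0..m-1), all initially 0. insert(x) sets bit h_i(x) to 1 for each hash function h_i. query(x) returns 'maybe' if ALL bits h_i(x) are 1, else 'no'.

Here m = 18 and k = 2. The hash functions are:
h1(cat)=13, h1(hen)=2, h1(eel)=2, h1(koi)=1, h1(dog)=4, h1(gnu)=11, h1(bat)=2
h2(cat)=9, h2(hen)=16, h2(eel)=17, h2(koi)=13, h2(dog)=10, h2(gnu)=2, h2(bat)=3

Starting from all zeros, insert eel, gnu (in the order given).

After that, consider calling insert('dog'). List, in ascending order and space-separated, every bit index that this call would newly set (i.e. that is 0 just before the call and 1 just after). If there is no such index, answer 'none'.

Answer: 4 10

Derivation:
Start: bits=000000000000000000
After insert 'eel': sets bits 2 17 -> bits=001000000000000001
After insert 'gnu': sets bits 2 11 -> bits=001000000001000001
insert 'dog' would touch bits 4 10; currently bit4=0, bit10=0
Bits that are 0 among those (would change 0->1): 4 10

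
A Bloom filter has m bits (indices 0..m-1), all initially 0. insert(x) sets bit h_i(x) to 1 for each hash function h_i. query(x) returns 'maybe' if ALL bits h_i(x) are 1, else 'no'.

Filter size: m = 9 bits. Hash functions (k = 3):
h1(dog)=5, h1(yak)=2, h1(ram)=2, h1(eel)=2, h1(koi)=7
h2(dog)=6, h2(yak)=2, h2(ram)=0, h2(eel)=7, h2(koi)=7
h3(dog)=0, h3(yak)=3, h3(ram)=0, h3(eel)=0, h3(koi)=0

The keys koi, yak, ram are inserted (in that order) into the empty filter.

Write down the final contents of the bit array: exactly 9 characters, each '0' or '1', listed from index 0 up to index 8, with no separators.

Start: bits=000000000
After insert 'koi': sets bits 0 7 -> bits=100000010
After insert 'yak': sets bits 2 3 -> bits=101100010
After insert 'ram': sets bits 0 2 -> bits=101100010

Answer: 101100010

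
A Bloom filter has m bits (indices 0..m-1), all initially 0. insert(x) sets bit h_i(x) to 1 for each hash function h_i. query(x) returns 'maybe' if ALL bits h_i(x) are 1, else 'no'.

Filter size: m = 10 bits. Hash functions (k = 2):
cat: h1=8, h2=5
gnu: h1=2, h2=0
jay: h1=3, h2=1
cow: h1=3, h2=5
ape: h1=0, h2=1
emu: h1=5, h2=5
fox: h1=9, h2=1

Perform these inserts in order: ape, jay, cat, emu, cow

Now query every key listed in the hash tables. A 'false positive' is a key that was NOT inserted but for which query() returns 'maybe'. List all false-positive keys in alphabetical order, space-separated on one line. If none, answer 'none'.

Start: bits=0000000000
After insert 'ape': sets bits 0 1 -> bits=1100000000
After insert 'jay': sets bits 1 3 -> bits=1101000000
After insert 'cat': sets bits 5 8 -> bits=1101010010
After insert 'emu': sets bits 5 -> bits=1101010010
After insert 'cow': sets bits 3 5 -> bits=1101010010
Not inserted: fox gnu — query each against bits=1101010010:
query fox: checks bit1=1, bit9=0 (has a 0) -> no => not a false positive
query gnu: checks bit0=1, bit2=0 (has a 0) -> no => not a false positive
False positives (alphabetical): none

Answer: none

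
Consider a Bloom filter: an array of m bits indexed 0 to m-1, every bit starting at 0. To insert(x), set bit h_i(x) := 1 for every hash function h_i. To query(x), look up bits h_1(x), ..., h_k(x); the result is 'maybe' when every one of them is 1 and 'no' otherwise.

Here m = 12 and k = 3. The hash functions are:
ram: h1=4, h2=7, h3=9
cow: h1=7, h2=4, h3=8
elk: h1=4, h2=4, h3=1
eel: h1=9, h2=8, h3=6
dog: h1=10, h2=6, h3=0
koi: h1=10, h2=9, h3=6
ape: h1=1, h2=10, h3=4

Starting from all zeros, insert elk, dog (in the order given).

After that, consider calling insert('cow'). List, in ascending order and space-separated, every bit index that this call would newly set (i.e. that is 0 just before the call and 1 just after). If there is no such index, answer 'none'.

Start: bits=000000000000
After insert 'elk': sets bits 1 4 -> bits=010010000000
After insert 'dog': sets bits 0 6 10 -> bits=110010100010
insert 'cow' would touch bits 4 7 8; currently bit4=1, bit7=0, bit8=0
Bits that are 0 among those (would change 0->1): 7 8

Answer: 7 8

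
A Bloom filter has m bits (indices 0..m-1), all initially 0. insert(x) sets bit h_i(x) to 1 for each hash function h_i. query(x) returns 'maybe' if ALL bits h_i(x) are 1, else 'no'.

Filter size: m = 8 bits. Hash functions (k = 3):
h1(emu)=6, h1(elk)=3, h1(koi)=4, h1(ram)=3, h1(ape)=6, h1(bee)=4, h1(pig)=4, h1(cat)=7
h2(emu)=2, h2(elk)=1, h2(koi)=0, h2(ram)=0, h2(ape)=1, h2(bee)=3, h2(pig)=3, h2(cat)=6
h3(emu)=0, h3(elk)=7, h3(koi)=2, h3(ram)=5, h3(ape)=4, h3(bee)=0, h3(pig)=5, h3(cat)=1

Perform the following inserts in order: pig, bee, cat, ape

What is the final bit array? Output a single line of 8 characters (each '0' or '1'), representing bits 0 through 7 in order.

Start: bits=00000000
After insert 'pig': sets bits 3 4 5 -> bits=00011100
After insert 'bee': sets bits 0 3 4 -> bits=10011100
After insert 'cat': sets bits 1 6 7 -> bits=11011111
After insert 'ape': sets bits 1 4 6 -> bits=11011111

Answer: 11011111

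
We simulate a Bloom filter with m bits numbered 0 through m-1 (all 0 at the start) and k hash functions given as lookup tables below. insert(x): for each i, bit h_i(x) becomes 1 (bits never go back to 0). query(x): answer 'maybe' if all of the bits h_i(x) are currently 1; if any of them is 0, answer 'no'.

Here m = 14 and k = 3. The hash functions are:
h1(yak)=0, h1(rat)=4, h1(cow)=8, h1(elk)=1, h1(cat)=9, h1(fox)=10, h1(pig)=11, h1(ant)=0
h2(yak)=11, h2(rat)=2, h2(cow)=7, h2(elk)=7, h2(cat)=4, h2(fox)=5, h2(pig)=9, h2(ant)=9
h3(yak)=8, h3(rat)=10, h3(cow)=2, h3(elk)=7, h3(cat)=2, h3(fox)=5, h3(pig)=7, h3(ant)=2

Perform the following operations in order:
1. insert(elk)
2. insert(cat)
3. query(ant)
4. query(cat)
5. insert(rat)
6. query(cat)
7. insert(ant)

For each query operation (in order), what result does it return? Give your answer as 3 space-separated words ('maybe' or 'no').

Start: bits=00000000000000
Op 1: insert elk -> sets bits 1 7 -> bits=01000001000000
Op 2: insert cat -> sets bits 2 4 9 -> bits=01101001010000
Op 3: query ant -> checks bit0=0, bit2=1, bit9=1 (has a 0) -> no
Op 4: query cat -> checks bit2=1, bit4=1, bit9=1 (all 1) -> maybe
Op 5: insert rat -> sets bits 2 4 10 -> bits=01101001011000
Op 6: query cat -> checks bit2=1, bit4=1, bit9=1 (all 1) -> maybe
Op 7: insert ant -> sets bits 0 2 9 -> bits=11101001011000
Query results in order: no maybe maybe

Answer: no maybe maybe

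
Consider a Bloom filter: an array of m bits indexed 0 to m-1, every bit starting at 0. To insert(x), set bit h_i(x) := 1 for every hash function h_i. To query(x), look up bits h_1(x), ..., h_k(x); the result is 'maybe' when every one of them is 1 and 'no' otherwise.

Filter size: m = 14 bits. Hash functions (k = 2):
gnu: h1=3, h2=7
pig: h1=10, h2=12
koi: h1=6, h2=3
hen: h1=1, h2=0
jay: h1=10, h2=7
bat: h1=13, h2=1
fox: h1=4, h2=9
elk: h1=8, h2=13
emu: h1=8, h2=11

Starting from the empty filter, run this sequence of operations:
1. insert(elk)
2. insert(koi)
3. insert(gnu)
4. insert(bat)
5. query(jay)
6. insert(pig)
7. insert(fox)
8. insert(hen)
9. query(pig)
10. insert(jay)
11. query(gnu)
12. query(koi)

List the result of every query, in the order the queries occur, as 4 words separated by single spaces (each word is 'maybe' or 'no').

Start: bits=00000000000000
Op 1: insert elk -> sets bits 8 13 -> bits=00000000100001
Op 2: insert koi -> sets bits 3 6 -> bits=00010010100001
Op 3: insert gnu -> sets bits 3 7 -> bits=00010011100001
Op 4: insert bat -> sets bits 1 13 -> bits=01010011100001
Op 5: query jay -> checks bit7=1, bit10=0 (has a 0) -> no
Op 6: insert pig -> sets bits 10 12 -> bits=01010011101011
Op 7: insert fox -> sets bits 4 9 -> bits=01011011111011
Op 8: insert hen -> sets bits 0 1 -> bits=11011011111011
Op 9: query pig -> checks bit10=1, bit12=1 (all 1) -> maybe
Op 10: insert jay -> sets bits 7 10 -> bits=11011011111011
Op 11: query gnu -> checks bit3=1, bit7=1 (all 1) -> maybe
Op 12: query koi -> checks bit3=1, bit6=1 (all 1) -> maybe
Query results in order: no maybe maybe maybe

Answer: no maybe maybe maybe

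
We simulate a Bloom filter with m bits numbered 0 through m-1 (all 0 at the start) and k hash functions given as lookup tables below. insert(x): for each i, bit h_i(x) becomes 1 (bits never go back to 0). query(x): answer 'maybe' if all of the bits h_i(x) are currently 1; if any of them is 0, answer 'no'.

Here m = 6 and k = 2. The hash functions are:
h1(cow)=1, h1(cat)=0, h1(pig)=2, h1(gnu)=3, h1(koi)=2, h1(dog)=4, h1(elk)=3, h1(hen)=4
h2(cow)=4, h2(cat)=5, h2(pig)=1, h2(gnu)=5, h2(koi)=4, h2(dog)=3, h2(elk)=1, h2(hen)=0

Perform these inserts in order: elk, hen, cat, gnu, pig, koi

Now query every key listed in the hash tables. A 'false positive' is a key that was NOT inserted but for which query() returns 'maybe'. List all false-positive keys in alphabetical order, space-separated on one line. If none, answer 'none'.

Answer: cow dog

Derivation:
Start: bits=000000
After insert 'elk': sets bits 1 3 -> bits=010100
After insert 'hen': sets bits 0 4 -> bits=110110
After insert 'cat': sets bits 0 5 -> bits=110111
After insert 'gnu': sets bits 3 5 -> bits=110111
After insert 'pig': sets bits 1 2 -> bits=111111
After insert 'koi': sets bits 2 4 -> bits=111111
Not inserted: cow dog — query each against bits=111111:
query cow: checks bit1=1, bit4=1 (all 1) -> maybe => FALSE POSITIVE
query dog: checks bit3=1, bit4=1 (all 1) -> maybe => FALSE POSITIVE
False positives (alphabetical): cow dog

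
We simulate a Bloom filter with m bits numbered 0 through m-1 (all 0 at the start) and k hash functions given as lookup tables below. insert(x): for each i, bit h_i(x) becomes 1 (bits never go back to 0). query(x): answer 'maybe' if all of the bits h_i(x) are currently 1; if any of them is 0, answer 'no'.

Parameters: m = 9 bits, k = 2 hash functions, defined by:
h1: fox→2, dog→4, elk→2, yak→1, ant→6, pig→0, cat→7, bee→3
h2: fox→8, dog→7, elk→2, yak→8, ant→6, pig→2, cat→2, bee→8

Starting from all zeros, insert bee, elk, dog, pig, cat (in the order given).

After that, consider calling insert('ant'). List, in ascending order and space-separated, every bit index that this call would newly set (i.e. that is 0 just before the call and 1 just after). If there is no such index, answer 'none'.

Start: bits=000000000
After insert 'bee': sets bits 3 8 -> bits=000100001
After insert 'elk': sets bits 2 -> bits=001100001
After insert 'dog': sets bits 4 7 -> bits=001110011
After insert 'pig': sets bits 0 2 -> bits=101110011
After insert 'cat': sets bits 2 7 -> bits=101110011
insert 'ant' would touch bits 6; currently bit6=0
Bits that are 0 among those (would change 0->1): 6

Answer: 6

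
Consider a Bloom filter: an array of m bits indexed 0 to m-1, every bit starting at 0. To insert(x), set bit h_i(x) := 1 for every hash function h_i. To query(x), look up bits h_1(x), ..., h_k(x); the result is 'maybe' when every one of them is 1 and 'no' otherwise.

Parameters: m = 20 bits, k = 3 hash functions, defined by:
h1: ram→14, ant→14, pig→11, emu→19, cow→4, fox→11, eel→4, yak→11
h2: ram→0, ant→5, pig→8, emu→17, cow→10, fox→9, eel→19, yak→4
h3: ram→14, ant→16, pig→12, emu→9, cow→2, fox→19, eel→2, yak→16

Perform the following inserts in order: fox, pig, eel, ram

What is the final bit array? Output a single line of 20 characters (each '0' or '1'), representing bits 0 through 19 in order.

Answer: 10101000110110100001

Derivation:
Start: bits=00000000000000000000
After insert 'fox': sets bits 9 11 19 -> bits=00000000010100000001
After insert 'pig': sets bits 8 11 12 -> bits=00000000110110000001
After insert 'eel': sets bits 2 4 19 -> bits=00101000110110000001
After insert 'ram': sets bits 0 14 -> bits=10101000110110100001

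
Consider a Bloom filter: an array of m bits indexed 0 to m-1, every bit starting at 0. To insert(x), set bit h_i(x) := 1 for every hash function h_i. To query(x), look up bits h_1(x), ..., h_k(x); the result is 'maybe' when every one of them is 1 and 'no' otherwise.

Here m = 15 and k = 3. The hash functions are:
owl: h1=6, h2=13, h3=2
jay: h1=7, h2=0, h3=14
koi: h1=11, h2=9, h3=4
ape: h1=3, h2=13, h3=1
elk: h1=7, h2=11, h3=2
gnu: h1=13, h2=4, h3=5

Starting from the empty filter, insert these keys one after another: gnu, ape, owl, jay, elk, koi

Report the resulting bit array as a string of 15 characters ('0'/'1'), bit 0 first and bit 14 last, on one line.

Start: bits=000000000000000
After insert 'gnu': sets bits 4 5 13 -> bits=000011000000010
After insert 'ape': sets bits 1 3 13 -> bits=010111000000010
After insert 'owl': sets bits 2 6 13 -> bits=011111100000010
After insert 'jay': sets bits 0 7 14 -> bits=111111110000011
After insert 'elk': sets bits 2 7 11 -> bits=111111110001011
After insert 'koi': sets bits 4 9 11 -> bits=111111110101011

Answer: 111111110101011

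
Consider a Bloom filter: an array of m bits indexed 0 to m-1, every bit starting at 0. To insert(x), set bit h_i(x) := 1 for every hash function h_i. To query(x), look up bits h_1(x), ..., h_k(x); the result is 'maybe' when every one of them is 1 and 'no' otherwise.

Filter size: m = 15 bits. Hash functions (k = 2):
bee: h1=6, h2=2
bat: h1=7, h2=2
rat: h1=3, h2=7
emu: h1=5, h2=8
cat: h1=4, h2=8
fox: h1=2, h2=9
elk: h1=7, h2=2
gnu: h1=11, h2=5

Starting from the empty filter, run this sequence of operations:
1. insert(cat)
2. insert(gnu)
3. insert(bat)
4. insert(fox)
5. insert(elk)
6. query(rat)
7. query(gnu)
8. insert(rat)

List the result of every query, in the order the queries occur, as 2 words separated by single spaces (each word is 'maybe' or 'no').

Start: bits=000000000000000
Op 1: insert cat -> sets bits 4 8 -> bits=000010001000000
Op 2: insert gnu -> sets bits 5 11 -> bits=000011001001000
Op 3: insert bat -> sets bits 2 7 -> bits=001011011001000
Op 4: insert fox -> sets bits 2 9 -> bits=001011011101000
Op 5: insert elk -> sets bits 2 7 -> bits=001011011101000
Op 6: query rat -> checks bit3=0, bit7=1 (has a 0) -> no
Op 7: query gnu -> checks bit5=1, bit11=1 (all 1) -> maybe
Op 8: insert rat -> sets bits 3 7 -> bits=001111011101000
Query results in order: no maybe

Answer: no maybe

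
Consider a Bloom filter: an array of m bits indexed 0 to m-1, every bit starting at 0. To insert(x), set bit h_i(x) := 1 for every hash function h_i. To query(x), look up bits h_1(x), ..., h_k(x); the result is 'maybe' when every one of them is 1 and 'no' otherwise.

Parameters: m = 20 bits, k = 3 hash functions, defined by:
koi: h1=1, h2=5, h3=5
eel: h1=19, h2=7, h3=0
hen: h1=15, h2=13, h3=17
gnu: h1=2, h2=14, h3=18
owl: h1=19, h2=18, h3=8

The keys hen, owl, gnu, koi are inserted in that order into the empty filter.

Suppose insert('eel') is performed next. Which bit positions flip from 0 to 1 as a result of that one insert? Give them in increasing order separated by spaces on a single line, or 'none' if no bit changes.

Answer: 0 7

Derivation:
Start: bits=00000000000000000000
After insert 'hen': sets bits 13 15 17 -> bits=00000000000001010100
After insert 'owl': sets bits 8 18 19 -> bits=00000000100001010111
After insert 'gnu': sets bits 2 14 18 -> bits=00100000100001110111
After insert 'koi': sets bits 1 5 -> bits=01100100100001110111
insert 'eel' would touch bits 0 7 19; currently bit0=0, bit7=0, bit19=1
Bits that are 0 among those (would change 0->1): 0 7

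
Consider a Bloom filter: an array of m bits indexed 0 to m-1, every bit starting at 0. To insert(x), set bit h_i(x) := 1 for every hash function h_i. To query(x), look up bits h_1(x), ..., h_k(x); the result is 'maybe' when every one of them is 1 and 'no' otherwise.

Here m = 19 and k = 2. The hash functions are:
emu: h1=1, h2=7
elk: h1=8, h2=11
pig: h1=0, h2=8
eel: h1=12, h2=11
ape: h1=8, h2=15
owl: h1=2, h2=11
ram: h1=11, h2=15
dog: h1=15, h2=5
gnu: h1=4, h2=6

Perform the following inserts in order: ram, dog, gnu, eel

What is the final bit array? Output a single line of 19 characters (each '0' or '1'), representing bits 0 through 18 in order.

Answer: 0000111000011001000

Derivation:
Start: bits=0000000000000000000
After insert 'ram': sets bits 11 15 -> bits=0000000000010001000
After insert 'dog': sets bits 5 15 -> bits=0000010000010001000
After insert 'gnu': sets bits 4 6 -> bits=0000111000010001000
After insert 'eel': sets bits 11 12 -> bits=0000111000011001000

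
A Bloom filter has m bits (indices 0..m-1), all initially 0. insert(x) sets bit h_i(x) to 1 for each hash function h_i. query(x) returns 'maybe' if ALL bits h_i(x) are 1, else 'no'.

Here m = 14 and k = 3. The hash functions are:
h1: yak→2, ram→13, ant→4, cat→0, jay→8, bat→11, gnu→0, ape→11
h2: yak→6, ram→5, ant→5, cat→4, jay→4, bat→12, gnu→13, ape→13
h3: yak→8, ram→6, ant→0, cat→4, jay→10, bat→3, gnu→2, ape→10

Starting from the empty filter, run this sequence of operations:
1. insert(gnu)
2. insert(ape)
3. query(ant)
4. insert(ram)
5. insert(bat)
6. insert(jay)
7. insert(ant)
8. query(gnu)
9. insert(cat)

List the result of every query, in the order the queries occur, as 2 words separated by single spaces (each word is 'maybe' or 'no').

Start: bits=00000000000000
Op 1: insert gnu -> sets bits 0 2 13 -> bits=10100000000001
Op 2: insert ape -> sets bits 10 11 13 -> bits=10100000001101
Op 3: query ant -> checks bit0=1, bit4=0, bit5=0 (has a 0) -> no
Op 4: insert ram -> sets bits 5 6 13 -> bits=10100110001101
Op 5: insert bat -> sets bits 3 11 12 -> bits=10110110001111
Op 6: insert jay -> sets bits 4 8 10 -> bits=10111110101111
Op 7: insert ant -> sets bits 0 4 5 -> bits=10111110101111
Op 8: query gnu -> checks bit0=1, bit2=1, bit13=1 (all 1) -> maybe
Op 9: insert cat -> sets bits 0 4 -> bits=10111110101111
Query results in order: no maybe

Answer: no maybe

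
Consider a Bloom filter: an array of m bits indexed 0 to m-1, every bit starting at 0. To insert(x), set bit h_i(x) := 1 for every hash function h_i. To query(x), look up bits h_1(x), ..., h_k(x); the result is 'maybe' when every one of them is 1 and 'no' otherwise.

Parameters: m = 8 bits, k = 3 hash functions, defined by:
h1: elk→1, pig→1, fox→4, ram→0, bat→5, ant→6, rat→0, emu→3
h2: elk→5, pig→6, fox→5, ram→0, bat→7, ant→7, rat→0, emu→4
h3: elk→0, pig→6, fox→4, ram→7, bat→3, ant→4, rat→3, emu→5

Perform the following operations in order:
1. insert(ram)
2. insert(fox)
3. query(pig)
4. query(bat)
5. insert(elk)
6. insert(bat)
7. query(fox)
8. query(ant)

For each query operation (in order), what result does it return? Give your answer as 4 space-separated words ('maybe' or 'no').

Answer: no no maybe no

Derivation:
Start: bits=00000000
Op 1: insert ram -> sets bits 0 7 -> bits=10000001
Op 2: insert fox -> sets bits 4 5 -> bits=10001101
Op 3: query pig -> checks bit1=0, bit6=0 (has a 0) -> no
Op 4: query bat -> checks bit3=0, bit5=1, bit7=1 (has a 0) -> no
Op 5: insert elk -> sets bits 0 1 5 -> bits=11001101
Op 6: insert bat -> sets bits 3 5 7 -> bits=11011101
Op 7: query fox -> checks bit4=1, bit5=1 (all 1) -> maybe
Op 8: query ant -> checks bit4=1, bit6=0, bit7=1 (has a 0) -> no
Query results in order: no no maybe no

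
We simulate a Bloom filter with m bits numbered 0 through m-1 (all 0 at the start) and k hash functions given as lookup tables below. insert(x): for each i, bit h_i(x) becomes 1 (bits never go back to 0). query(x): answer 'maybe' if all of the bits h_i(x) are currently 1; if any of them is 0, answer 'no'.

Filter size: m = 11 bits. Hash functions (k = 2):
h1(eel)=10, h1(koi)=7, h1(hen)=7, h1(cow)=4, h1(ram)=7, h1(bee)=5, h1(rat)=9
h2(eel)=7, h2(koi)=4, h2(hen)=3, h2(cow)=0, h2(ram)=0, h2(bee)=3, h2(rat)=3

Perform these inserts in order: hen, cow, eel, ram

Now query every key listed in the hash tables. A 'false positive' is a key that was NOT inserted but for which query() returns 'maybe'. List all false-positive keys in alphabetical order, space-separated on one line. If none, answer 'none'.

Answer: koi

Derivation:
Start: bits=00000000000
After insert 'hen': sets bits 3 7 -> bits=00010001000
After insert 'cow': sets bits 0 4 -> bits=10011001000
After insert 'eel': sets bits 7 10 -> bits=10011001001
After insert 'ram': sets bits 0 7 -> bits=10011001001
Not inserted: bee koi rat — query each against bits=10011001001:
query bee: checks bit3=1, bit5=0 (has a 0) -> no => not a false positive
query koi: checks bit4=1, bit7=1 (all 1) -> maybe => FALSE POSITIVE
query rat: checks bit3=1, bit9=0 (has a 0) -> no => not a false positive
False positives (alphabetical): koi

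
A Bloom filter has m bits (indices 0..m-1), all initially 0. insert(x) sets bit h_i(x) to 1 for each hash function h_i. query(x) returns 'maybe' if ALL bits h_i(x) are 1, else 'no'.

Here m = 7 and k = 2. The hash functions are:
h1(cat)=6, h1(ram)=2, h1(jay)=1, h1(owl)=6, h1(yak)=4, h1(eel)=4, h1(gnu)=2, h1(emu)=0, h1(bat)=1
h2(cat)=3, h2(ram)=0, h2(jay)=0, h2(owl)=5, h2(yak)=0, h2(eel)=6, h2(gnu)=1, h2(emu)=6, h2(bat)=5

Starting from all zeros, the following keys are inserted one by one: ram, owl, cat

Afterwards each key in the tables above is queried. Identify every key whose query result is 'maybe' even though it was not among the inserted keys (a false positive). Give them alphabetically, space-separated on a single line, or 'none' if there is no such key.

Answer: emu

Derivation:
Start: bits=0000000
After insert 'ram': sets bits 0 2 -> bits=1010000
After insert 'owl': sets bits 5 6 -> bits=1010011
After insert 'cat': sets bits 3 6 -> bits=1011011
Not inserted: bat eel emu gnu jay yak — query each against bits=1011011:
query bat: checks bit1=0, bit5=1 (has a 0) -> no => not a false positive
query eel: checks bit4=0, bit6=1 (has a 0) -> no => not a false positive
query emu: checks bit0=1, bit6=1 (all 1) -> maybe => FALSE POSITIVE
query gnu: checks bit1=0, bit2=1 (has a 0) -> no => not a false positive
query jay: checks bit0=1, bit1=0 (has a 0) -> no => not a false positive
query yak: checks bit0=1, bit4=0 (has a 0) -> no => not a false positive
False positives (alphabetical): emu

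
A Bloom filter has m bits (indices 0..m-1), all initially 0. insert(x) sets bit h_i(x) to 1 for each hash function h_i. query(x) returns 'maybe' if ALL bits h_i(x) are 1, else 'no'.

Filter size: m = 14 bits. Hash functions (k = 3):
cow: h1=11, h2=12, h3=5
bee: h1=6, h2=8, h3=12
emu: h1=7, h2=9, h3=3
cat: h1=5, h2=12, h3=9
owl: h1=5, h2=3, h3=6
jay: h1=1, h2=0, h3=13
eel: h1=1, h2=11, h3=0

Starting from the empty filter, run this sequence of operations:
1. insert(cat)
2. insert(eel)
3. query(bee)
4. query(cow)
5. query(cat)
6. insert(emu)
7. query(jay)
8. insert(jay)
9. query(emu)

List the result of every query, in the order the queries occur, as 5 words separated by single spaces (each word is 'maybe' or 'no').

Answer: no maybe maybe no maybe

Derivation:
Start: bits=00000000000000
Op 1: insert cat -> sets bits 5 9 12 -> bits=00000100010010
Op 2: insert eel -> sets bits 0 1 11 -> bits=11000100010110
Op 3: query bee -> checks bit6=0, bit8=0, bit12=1 (has a 0) -> no
Op 4: query cow -> checks bit5=1, bit11=1, bit12=1 (all 1) -> maybe
Op 5: query cat -> checks bit5=1, bit9=1, bit12=1 (all 1) -> maybe
Op 6: insert emu -> sets bits 3 7 9 -> bits=11010101010110
Op 7: query jay -> checks bit0=1, bit1=1, bit13=0 (has a 0) -> no
Op 8: insert jay -> sets bits 0 1 13 -> bits=11010101010111
Op 9: query emu -> checks bit3=1, bit7=1, bit9=1 (all 1) -> maybe
Query results in order: no maybe maybe no maybe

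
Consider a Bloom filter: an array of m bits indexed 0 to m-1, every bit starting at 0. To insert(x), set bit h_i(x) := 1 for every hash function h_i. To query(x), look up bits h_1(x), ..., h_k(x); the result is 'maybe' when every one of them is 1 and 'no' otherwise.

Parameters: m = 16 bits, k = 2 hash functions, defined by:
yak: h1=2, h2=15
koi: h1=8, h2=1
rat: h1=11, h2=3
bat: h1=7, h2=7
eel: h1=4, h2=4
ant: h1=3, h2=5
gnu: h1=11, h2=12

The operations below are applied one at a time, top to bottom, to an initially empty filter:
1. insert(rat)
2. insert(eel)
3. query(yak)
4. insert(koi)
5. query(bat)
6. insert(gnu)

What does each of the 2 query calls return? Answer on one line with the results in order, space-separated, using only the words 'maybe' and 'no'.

Answer: no no

Derivation:
Start: bits=0000000000000000
Op 1: insert rat -> sets bits 3 11 -> bits=0001000000010000
Op 2: insert eel -> sets bits 4 -> bits=0001100000010000
Op 3: query yak -> checks bit2=0, bit15=0 (has a 0) -> no
Op 4: insert koi -> sets bits 1 8 -> bits=0101100010010000
Op 5: query bat -> checks bit7=0 (has a 0) -> no
Op 6: insert gnu -> sets bits 11 12 -> bits=0101100010011000
Query results in order: no no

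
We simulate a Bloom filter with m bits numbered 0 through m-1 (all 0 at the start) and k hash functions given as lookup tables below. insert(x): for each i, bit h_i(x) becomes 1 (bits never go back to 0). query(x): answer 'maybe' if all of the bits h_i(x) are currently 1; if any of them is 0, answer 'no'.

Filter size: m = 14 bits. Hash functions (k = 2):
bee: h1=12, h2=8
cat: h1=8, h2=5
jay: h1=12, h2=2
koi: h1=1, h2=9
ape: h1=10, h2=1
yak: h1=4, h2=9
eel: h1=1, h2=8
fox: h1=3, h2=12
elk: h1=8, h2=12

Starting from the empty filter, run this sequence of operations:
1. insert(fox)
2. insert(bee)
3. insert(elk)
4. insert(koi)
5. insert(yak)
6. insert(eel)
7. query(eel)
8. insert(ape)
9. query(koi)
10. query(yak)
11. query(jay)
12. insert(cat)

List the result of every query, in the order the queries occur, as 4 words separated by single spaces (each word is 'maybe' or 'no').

Answer: maybe maybe maybe no

Derivation:
Start: bits=00000000000000
Op 1: insert fox -> sets bits 3 12 -> bits=00010000000010
Op 2: insert bee -> sets bits 8 12 -> bits=00010000100010
Op 3: insert elk -> sets bits 8 12 -> bits=00010000100010
Op 4: insert koi -> sets bits 1 9 -> bits=01010000110010
Op 5: insert yak -> sets bits 4 9 -> bits=01011000110010
Op 6: insert eel -> sets bits 1 8 -> bits=01011000110010
Op 7: query eel -> checks bit1=1, bit8=1 (all 1) -> maybe
Op 8: insert ape -> sets bits 1 10 -> bits=01011000111010
Op 9: query koi -> checks bit1=1, bit9=1 (all 1) -> maybe
Op 10: query yak -> checks bit4=1, bit9=1 (all 1) -> maybe
Op 11: query jay -> checks bit2=0, bit12=1 (has a 0) -> no
Op 12: insert cat -> sets bits 5 8 -> bits=01011100111010
Query results in order: maybe maybe maybe no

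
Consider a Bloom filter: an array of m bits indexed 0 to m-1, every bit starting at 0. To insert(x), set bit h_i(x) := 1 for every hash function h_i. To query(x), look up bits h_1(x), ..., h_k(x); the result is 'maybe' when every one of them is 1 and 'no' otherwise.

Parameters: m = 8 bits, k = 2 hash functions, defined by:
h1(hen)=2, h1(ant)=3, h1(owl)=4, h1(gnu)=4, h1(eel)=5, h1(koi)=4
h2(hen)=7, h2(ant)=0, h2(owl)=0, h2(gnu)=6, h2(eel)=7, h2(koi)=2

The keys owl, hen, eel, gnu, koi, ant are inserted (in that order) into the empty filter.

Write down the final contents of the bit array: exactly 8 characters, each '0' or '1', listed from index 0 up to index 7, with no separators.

Answer: 10111111

Derivation:
Start: bits=00000000
After insert 'owl': sets bits 0 4 -> bits=10001000
After insert 'hen': sets bits 2 7 -> bits=10101001
After insert 'eel': sets bits 5 7 -> bits=10101101
After insert 'gnu': sets bits 4 6 -> bits=10101111
After insert 'koi': sets bits 2 4 -> bits=10101111
After insert 'ant': sets bits 0 3 -> bits=10111111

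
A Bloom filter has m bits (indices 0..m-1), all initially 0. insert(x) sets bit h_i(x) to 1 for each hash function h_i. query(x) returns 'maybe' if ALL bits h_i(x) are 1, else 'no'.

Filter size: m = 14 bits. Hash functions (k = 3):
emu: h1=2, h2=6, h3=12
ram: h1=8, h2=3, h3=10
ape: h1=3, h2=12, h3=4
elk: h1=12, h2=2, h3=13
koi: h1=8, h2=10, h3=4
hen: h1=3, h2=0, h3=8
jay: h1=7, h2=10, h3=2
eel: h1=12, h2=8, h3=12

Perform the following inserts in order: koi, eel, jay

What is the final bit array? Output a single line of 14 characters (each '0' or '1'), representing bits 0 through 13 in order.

Start: bits=00000000000000
After insert 'koi': sets bits 4 8 10 -> bits=00001000101000
After insert 'eel': sets bits 8 12 -> bits=00001000101010
After insert 'jay': sets bits 2 7 10 -> bits=00101001101010

Answer: 00101001101010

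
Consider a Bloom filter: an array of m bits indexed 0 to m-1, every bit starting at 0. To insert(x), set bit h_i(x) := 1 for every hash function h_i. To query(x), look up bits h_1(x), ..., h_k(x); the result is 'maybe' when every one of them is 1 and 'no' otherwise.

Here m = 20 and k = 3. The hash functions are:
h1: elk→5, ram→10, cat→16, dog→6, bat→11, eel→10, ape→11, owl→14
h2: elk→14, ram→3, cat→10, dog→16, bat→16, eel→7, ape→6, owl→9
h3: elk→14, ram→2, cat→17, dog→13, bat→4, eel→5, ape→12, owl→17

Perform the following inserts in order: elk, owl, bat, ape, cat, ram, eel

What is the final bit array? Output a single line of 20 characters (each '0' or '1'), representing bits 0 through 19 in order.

Start: bits=00000000000000000000
After insert 'elk': sets bits 5 14 -> bits=00000100000000100000
After insert 'owl': sets bits 9 14 17 -> bits=00000100010000100100
After insert 'bat': sets bits 4 11 16 -> bits=00001100010100101100
After insert 'ape': sets bits 6 11 12 -> bits=00001110010110101100
After insert 'cat': sets bits 10 16 17 -> bits=00001110011110101100
After insert 'ram': sets bits 2 3 10 -> bits=00111110011110101100
After insert 'eel': sets bits 5 7 10 -> bits=00111111011110101100

Answer: 00111111011110101100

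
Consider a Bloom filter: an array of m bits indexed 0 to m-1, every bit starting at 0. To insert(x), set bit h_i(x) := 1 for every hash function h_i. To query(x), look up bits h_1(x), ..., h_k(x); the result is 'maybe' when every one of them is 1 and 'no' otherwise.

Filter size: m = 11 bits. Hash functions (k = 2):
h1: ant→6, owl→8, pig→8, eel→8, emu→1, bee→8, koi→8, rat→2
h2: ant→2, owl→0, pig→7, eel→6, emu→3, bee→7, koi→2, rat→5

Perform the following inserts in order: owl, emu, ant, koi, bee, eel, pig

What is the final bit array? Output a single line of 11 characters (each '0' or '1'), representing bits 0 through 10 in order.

Start: bits=00000000000
After insert 'owl': sets bits 0 8 -> bits=10000000100
After insert 'emu': sets bits 1 3 -> bits=11010000100
After insert 'ant': sets bits 2 6 -> bits=11110010100
After insert 'koi': sets bits 2 8 -> bits=11110010100
After insert 'bee': sets bits 7 8 -> bits=11110011100
After insert 'eel': sets bits 6 8 -> bits=11110011100
After insert 'pig': sets bits 7 8 -> bits=11110011100

Answer: 11110011100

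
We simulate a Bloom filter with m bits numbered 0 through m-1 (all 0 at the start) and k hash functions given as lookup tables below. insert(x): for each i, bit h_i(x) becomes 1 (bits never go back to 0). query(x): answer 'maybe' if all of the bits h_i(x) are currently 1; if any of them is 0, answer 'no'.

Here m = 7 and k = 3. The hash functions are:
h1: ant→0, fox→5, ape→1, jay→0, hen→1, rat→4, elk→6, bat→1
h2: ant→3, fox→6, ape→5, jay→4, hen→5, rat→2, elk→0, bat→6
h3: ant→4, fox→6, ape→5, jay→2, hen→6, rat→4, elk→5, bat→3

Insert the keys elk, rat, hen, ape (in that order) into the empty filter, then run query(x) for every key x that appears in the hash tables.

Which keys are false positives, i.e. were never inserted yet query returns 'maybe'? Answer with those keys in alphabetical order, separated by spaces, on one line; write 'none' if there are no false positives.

Answer: fox jay

Derivation:
Start: bits=0000000
After insert 'elk': sets bits 0 5 6 -> bits=1000011
After insert 'rat': sets bits 2 4 -> bits=1010111
After insert 'hen': sets bits 1 5 6 -> bits=1110111
After insert 'ape': sets bits 1 5 -> bits=1110111
Not inserted: ant bat fox jay — query each against bits=1110111:
query ant: checks bit0=1, bit3=0, bit4=1 (has a 0) -> no => not a false positive
query bat: checks bit1=1, bit3=0, bit6=1 (has a 0) -> no => not a false positive
query fox: checks bit5=1, bit6=1 (all 1) -> maybe => FALSE POSITIVE
query jay: checks bit0=1, bit2=1, bit4=1 (all 1) -> maybe => FALSE POSITIVE
False positives (alphabetical): fox jay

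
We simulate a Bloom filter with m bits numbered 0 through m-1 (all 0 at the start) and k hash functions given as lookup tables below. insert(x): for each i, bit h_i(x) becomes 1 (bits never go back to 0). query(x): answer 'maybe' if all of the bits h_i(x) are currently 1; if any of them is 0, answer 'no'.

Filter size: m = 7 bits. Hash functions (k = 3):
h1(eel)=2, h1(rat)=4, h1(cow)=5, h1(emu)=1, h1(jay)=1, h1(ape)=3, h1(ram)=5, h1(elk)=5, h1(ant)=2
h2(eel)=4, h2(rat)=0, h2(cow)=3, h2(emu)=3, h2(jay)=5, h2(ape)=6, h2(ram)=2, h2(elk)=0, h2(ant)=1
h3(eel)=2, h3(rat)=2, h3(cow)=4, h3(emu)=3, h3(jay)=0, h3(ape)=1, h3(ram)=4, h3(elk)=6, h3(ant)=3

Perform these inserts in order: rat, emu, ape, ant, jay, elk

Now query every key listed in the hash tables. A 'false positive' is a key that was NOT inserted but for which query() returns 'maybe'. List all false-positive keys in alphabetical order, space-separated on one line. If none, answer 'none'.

Answer: cow eel ram

Derivation:
Start: bits=0000000
After insert 'rat': sets bits 0 2 4 -> bits=1010100
After insert 'emu': sets bits 1 3 -> bits=1111100
After insert 'ape': sets bits 1 3 6 -> bits=1111101
After insert 'ant': sets bits 1 2 3 -> bits=1111101
After insert 'jay': sets bits 0 1 5 -> bits=1111111
After insert 'elk': sets bits 0 5 6 -> bits=1111111
Not inserted: cow eel ram — query each against bits=1111111:
query cow: checks bit3=1, bit4=1, bit5=1 (all 1) -> maybe => FALSE POSITIVE
query eel: checks bit2=1, bit4=1 (all 1) -> maybe => FALSE POSITIVE
query ram: checks bit2=1, bit4=1, bit5=1 (all 1) -> maybe => FALSE POSITIVE
False positives (alphabetical): cow eel ram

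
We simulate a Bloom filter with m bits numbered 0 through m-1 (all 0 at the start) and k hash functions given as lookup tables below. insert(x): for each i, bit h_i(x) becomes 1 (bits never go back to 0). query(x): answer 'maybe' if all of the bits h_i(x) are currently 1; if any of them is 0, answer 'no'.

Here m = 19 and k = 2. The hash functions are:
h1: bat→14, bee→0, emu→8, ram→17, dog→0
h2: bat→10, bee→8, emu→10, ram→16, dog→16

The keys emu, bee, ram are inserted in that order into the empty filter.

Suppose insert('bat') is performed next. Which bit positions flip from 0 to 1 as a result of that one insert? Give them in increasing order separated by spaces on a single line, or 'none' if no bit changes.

Start: bits=0000000000000000000
After insert 'emu': sets bits 8 10 -> bits=0000000010100000000
After insert 'bee': sets bits 0 8 -> bits=1000000010100000000
After insert 'ram': sets bits 16 17 -> bits=1000000010100000110
insert 'bat' would touch bits 10 14; currently bit10=1, bit14=0
Bits that are 0 among those (would change 0->1): 14

Answer: 14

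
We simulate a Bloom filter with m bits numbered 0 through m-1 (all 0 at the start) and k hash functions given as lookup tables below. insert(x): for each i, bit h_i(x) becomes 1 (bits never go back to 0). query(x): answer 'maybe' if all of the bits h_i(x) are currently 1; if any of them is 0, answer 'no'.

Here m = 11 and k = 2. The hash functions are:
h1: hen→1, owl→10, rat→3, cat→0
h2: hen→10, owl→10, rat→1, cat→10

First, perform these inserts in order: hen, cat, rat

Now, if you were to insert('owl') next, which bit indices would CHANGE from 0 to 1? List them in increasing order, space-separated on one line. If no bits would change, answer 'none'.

Start: bits=00000000000
After insert 'hen': sets bits 1 10 -> bits=01000000001
After insert 'cat': sets bits 0 10 -> bits=11000000001
After insert 'rat': sets bits 1 3 -> bits=11010000001
insert 'owl' would touch bits 10; currently bit10=1
Bits that are 0 among those (would change 0->1): none

Answer: none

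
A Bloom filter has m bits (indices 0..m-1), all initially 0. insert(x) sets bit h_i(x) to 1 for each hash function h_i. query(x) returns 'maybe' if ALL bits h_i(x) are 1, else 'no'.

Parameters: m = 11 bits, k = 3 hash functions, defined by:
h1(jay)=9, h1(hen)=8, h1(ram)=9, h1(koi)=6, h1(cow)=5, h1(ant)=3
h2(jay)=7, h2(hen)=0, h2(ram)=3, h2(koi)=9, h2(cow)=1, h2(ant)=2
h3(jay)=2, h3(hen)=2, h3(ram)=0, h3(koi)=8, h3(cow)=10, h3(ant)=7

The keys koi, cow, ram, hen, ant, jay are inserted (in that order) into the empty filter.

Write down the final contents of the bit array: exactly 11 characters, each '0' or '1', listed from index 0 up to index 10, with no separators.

Start: bits=00000000000
After insert 'koi': sets bits 6 8 9 -> bits=00000010110
After insert 'cow': sets bits 1 5 10 -> bits=01000110111
After insert 'ram': sets bits 0 3 9 -> bits=11010110111
After insert 'hen': sets bits 0 2 8 -> bits=11110110111
After insert 'ant': sets bits 2 3 7 -> bits=11110111111
After insert 'jay': sets bits 2 7 9 -> bits=11110111111

Answer: 11110111111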